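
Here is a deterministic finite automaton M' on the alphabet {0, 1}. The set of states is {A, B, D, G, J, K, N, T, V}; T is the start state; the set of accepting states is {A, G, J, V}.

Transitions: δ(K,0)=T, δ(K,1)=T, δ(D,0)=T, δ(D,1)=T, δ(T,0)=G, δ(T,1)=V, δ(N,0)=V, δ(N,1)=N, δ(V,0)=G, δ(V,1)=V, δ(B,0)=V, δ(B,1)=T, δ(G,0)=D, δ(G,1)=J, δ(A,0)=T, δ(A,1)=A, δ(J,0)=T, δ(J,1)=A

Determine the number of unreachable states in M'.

3

Starting at T and following transitions, the reachable set is {A, D, G, J, T, V}. That leaves B, K, N unreachable — 3 in total.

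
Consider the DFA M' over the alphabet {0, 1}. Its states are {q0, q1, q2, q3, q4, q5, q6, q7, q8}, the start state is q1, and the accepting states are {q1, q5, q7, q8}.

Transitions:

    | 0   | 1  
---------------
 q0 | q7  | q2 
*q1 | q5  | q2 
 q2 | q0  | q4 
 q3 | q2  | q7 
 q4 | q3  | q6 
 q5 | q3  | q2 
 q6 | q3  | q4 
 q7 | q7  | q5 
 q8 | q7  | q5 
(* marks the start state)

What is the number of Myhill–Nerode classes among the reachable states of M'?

First remove the unreachable states {q8}; 8 states remain.
P0 = {q1,q5,q7} | {q0,q2,q3,q4,q6}.
Split {q1,q5,q7} by δ(·,0) → {q1,q7} and {q5}.
Refine {q1,q7} on symbol 0: members go to different blocks, giving {q1} and {q7}.
Refine {q0,q2,q3,q4,q6} on symbol 0: members go to different blocks, giving {q2,q3,q4,q6} and {q0}.
On input 0, block {q2,q3,q4,q6} splits into {q3,q4,q6} and {q2}.
On input 0, block {q3,q4,q6} splits into {q4,q6} and {q3}.
Stable partition: {q1} | {q4,q6} | {q5} | {q7} | {q0} | {q2} | {q3} — 7 equivalence classes.

7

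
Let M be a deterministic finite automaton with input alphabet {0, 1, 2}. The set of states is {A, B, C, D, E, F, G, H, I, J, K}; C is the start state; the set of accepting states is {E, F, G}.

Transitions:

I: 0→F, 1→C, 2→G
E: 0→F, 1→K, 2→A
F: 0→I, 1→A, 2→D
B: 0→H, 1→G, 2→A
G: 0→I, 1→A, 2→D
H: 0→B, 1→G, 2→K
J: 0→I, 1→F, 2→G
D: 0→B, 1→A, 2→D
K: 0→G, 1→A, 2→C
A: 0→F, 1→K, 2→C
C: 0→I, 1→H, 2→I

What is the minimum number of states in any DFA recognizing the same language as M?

6

Reachable states from the start: {A,B,C,D,F,G,H,I,K}. Unreachable: {E,J} — drop them.
Start with accepting vs non-accepting: {F,G} | {A,B,C,D,H,I,K}.
Refine {A,B,C,D,H,I,K} on symbol 0: members go to different blocks, giving {B,C,D,H} and {A,I,K}.
Split {B,C,D,H} by δ(·,0) → {B,D,H} and {C}.
Refine {B,D,H} on symbol 1: members go to different blocks, giving {B,H} and {D}.
On input 1, block {A,I,K} splits into {A,K} and {I}.
The partition is now stable with 6 blocks: {F,G} | {B,H} | {A,K} | {C} | {D} | {I}.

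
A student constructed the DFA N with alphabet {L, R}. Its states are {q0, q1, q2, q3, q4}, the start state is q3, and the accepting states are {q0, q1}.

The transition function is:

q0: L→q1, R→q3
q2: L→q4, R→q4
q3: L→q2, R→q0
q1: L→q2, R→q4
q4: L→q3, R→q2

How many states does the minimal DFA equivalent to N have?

Initial partition by acceptance: {q0,q1} | {q2,q3,q4}.
On input L, block {q0,q1} splits into {q0} and {q1}.
Split {q2,q3,q4} by δ(·,R) → {q2,q4} and {q3}.
On input L, block {q2,q4} splits into {q2} and {q4}.
No further refinement is possible. Final partition (5 blocks): {q0} | {q2} | {q1} | {q3} | {q4}.

5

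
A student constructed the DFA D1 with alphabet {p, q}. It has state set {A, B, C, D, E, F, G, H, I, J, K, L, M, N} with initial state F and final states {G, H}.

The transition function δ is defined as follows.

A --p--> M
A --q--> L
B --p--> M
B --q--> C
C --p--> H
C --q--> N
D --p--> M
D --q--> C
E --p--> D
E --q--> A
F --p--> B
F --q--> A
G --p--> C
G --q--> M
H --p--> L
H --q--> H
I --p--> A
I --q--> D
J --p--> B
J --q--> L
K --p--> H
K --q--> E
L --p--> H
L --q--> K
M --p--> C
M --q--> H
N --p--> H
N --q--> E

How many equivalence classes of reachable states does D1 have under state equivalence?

6

Reachable states from the start: {A,B,C,D,E,F,H,K,L,M,N}. Unreachable: {G,I,J} — drop them.
Initial partition by acceptance: {H} | {A,B,C,D,E,F,K,L,M,N}.
Refine {A,B,C,D,E,F,K,L,M,N} on symbol p: members go to different blocks, giving {A,B,D,E,F,M} and {C,K,L,N}.
On input p, block {A,B,D,E,F,M} splits into {A,B,D,E,F} and {M}.
Split {A,B,D,E,F} by δ(·,p) → {A,B,D} and {E,F}.
On input q, block {C,K,L,N} splits into {C,L} and {K,N}.
Stable partition: {H} | {A,B,D} | {C,L} | {M} | {E,F} | {K,N} — 6 equivalence classes.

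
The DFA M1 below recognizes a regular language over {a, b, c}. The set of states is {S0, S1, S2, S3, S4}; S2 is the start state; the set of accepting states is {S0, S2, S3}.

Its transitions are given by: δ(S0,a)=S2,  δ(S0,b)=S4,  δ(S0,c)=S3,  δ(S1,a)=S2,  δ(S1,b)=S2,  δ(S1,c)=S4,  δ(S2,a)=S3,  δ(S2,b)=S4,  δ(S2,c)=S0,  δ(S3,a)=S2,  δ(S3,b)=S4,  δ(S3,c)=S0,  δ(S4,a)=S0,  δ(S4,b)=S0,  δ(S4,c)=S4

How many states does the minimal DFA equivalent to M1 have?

States {S1} cannot be reached from the start state, so discard them.
Start with accepting vs non-accepting: {S0,S2,S3} | {S4}.
Stable partition: {S0,S2,S3} | {S4} — 2 equivalence classes.

2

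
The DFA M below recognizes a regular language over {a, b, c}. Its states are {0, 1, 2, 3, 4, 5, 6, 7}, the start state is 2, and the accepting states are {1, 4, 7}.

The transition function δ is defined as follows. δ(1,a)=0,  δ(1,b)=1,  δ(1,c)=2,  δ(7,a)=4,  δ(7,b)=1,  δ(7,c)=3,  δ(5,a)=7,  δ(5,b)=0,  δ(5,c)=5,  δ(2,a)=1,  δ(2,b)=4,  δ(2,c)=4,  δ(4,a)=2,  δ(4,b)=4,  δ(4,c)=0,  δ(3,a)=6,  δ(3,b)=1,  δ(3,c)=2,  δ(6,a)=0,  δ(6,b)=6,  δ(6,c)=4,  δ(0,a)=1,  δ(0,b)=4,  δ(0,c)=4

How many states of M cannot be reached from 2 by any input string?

Starting at 2 and following transitions, the reachable set is {0, 1, 2, 4}. That leaves 3, 5, 6, 7 unreachable — 4 in total.

4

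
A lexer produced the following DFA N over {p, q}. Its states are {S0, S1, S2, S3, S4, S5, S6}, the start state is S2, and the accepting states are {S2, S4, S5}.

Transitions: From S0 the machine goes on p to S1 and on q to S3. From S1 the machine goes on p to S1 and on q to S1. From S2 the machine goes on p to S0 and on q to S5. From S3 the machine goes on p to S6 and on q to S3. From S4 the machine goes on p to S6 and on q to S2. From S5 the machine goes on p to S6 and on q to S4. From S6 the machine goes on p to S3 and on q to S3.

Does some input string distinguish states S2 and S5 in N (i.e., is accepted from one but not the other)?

All states are reachable from the start state.
Start with accepting vs non-accepting: {S2,S4,S5} | {S0,S1,S3,S6}.
No further refinement is possible. Final partition (2 blocks): {S2,S4,S5} | {S0,S1,S3,S6}.
S2 and S5 lie in the same block of the stable partition, so they are equivalent — no string distinguishes them.

No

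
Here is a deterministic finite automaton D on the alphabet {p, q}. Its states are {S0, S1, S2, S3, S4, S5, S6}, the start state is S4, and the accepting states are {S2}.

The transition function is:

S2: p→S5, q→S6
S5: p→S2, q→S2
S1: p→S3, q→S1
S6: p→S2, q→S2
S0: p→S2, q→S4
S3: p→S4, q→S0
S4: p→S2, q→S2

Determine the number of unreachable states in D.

3

No path from S4 leads to S0, S1, S3; the other 4 states are all reachable.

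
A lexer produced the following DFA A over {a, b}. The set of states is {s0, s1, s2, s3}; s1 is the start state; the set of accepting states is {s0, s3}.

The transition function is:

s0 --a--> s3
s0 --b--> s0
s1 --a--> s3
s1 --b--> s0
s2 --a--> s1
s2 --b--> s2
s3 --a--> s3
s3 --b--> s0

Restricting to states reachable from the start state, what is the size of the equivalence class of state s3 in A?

2

First remove the unreachable states {s2}; 3 states remain.
Initial partition by acceptance: {s0,s3} | {s1}.
The partition is now stable with 2 blocks: {s0,s3} | {s1}.
State s3 belongs to the block {s0,s3}, which has 2 states.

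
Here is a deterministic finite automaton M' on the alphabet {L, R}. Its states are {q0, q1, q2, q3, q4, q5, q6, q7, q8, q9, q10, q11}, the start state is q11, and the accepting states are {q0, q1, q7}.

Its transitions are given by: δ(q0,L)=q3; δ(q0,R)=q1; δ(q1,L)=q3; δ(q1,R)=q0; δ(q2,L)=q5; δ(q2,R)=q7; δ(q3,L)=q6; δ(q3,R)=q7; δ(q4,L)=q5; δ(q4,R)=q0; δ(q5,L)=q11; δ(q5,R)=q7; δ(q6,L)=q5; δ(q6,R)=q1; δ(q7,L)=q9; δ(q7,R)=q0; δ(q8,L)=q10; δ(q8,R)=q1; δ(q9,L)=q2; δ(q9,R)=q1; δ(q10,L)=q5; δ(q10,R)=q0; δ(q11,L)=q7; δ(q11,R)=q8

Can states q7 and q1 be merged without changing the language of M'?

Yes

First remove the unreachable states {q4}; 11 states remain.
Start with accepting vs non-accepting: {q0,q1,q7} | {q2,q3,q5,q6,q8,q9,q10,q11}.
Refine {q2,q3,q5,q6,q8,q9,q10,q11} on symbol L: members go to different blocks, giving {q2,q3,q5,q6,q8,q9,q10} and {q11}.
On input L, block {q2,q3,q5,q6,q8,q9,q10} splits into {q2,q3,q6,q8,q9,q10} and {q5}.
Split {q2,q3,q6,q8,q9,q10} by δ(·,L) → {q2,q6,q10} and {q3,q8,q9}.
The partition is now stable with 5 blocks: {q0,q1,q7} | {q2,q6,q10} | {q11} | {q5} | {q3,q8,q9}.
q7 and q1 lie in the same block of the stable partition, so they are equivalent — no string distinguishes them.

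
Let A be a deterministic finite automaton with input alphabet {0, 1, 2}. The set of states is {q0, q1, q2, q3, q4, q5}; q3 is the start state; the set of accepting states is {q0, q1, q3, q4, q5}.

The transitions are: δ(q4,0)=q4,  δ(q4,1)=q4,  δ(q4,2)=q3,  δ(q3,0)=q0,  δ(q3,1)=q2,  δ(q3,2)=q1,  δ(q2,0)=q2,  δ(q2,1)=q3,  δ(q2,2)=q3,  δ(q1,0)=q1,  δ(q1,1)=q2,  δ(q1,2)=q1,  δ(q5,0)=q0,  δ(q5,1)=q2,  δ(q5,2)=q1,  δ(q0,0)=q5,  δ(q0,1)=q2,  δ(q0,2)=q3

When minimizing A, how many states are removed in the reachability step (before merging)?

1

Starting at q3 and following transitions, the reachable set is {q0, q1, q2, q3, q5}. That leaves q4 unreachable — 1 in total.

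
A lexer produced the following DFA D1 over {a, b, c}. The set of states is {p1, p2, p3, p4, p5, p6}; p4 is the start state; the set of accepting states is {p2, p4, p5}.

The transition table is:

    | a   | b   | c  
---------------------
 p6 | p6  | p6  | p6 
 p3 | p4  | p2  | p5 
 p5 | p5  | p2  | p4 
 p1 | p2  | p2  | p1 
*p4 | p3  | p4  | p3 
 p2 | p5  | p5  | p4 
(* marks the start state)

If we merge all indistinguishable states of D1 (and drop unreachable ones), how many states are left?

First remove the unreachable states {p1,p6}; 4 states remain.
Initial partition by acceptance: {p2,p4,p5} | {p3}.
Split {p2,p4,p5} by δ(·,a) → {p2,p5} and {p4}.
The partition is now stable with 3 blocks: {p2,p5} | {p3} | {p4}.

3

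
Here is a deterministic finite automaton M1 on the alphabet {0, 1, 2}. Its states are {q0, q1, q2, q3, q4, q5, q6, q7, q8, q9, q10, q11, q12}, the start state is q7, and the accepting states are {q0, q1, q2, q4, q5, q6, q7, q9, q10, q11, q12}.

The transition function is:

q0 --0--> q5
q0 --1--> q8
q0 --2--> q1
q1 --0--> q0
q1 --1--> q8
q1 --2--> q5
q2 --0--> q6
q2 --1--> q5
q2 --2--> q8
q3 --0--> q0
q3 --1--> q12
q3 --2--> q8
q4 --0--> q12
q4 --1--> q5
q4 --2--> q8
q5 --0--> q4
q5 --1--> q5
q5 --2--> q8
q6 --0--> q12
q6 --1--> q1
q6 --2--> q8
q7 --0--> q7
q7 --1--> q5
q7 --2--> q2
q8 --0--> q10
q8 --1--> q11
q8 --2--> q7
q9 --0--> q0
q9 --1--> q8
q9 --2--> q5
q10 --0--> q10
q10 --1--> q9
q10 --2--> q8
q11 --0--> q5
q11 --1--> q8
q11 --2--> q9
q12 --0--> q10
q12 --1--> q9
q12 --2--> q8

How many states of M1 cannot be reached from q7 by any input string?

1

Starting at q7 and following transitions, the reachable set is {q0, q1, q2, q4, q5, q6, q7, q8, q9, q10, q11, q12}. That leaves q3 unreachable — 1 in total.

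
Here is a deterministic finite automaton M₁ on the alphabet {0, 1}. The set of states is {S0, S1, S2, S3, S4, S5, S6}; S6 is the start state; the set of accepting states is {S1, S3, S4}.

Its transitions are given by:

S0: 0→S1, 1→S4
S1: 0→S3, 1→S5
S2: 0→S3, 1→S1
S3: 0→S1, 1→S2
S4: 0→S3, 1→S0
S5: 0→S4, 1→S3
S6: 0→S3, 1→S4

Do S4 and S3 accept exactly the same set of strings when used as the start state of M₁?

Every state is reachable, so we keep all 7.
P0 = {S1,S3,S4} | {S0,S2,S5,S6}.
The partition is now stable with 2 blocks: {S1,S3,S4} | {S0,S2,S5,S6}.
S4 and S3 lie in the same block of the stable partition, so they are equivalent — no string distinguishes them.

Yes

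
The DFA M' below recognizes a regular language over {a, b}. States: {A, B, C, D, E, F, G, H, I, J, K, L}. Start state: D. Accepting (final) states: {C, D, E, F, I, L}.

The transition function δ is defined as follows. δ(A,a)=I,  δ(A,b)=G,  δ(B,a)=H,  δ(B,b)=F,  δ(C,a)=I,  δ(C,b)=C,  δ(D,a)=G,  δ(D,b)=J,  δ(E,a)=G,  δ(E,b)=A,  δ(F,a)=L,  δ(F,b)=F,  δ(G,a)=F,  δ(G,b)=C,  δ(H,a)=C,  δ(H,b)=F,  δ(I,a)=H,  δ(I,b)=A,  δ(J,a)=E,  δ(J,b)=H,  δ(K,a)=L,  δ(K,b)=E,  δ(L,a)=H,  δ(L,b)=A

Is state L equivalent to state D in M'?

Yes

First remove the unreachable states {B,K}; 10 states remain.
Start with accepting vs non-accepting: {C,D,E,F,I,L} | {A,G,H,J}.
Refine {C,D,E,F,I,L} on symbol a: members go to different blocks, giving {D,E,I,L} and {C,F}.
Split {A,G,H,J} by δ(·,a) → {A,J} and {G,H}.
The partition is now stable with 4 blocks: {D,E,I,L} | {A,J} | {C,F} | {G,H}.
L and D lie in the same block of the stable partition, so they are equivalent — no string distinguishes them.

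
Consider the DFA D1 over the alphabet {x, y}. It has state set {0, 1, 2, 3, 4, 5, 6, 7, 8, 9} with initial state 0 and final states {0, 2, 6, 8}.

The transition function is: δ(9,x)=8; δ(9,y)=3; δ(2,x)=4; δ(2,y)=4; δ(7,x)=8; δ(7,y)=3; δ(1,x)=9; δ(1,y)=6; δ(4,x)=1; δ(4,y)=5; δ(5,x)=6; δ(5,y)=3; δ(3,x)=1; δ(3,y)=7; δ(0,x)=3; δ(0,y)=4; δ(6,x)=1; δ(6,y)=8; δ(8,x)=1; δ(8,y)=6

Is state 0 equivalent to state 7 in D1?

First remove the unreachable states {2}; 9 states remain.
P0 = {0,6,8} | {1,3,4,5,7,9}.
On input y, block {0,6,8} splits into {6,8} and {0}.
On input x, block {1,3,4,5,7,9} splits into {1,3,4} and {5,7,9}.
Refine {1,3,4} on symbol x: members go to different blocks, giving {3,4} and {1}.
Stable partition: {6,8} | {3,4} | {0} | {5,7,9} | {1} — 5 equivalence classes.
0 and 7 end up in different blocks, so they are distinguishable. For instance, the string 'ε' is accepted from only 0.

No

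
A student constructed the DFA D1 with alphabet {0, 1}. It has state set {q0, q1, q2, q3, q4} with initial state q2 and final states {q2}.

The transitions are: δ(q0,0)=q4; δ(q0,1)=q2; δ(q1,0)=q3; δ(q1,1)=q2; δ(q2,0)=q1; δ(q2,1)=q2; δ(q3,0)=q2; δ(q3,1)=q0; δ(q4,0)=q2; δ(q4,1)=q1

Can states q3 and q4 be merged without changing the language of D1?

Every state is reachable, so we keep all 5.
Initial partition by acceptance: {q2} | {q0,q1,q3,q4}.
Refine {q0,q1,q3,q4} on symbol 0: members go to different blocks, giving {q0,q1} and {q3,q4}.
The partition is now stable with 3 blocks: {q2} | {q0,q1} | {q3,q4}.
q3 and q4 lie in the same block of the stable partition, so they are equivalent — no string distinguishes them.

Yes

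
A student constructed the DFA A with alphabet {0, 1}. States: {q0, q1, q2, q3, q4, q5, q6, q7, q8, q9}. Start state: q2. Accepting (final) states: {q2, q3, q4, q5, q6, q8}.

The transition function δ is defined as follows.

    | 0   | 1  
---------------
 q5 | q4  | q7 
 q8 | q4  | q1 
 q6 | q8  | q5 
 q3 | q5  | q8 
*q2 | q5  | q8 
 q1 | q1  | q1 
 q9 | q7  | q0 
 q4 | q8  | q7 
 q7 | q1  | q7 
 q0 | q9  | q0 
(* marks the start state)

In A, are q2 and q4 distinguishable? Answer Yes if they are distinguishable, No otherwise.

Yes

First remove the unreachable states {q0,q3,q6,q9}; 6 states remain.
Initial partition by acceptance: {q2,q4,q5,q8} | {q1,q7}.
Refine {q2,q4,q5,q8} on symbol 1: members go to different blocks, giving {q4,q5,q8} and {q2}.
Stable partition: {q4,q5,q8} | {q1,q7} | {q2} — 3 equivalence classes.
q2 and q4 end up in different blocks, so they are distinguishable. For instance, the string '1' is accepted from only q2.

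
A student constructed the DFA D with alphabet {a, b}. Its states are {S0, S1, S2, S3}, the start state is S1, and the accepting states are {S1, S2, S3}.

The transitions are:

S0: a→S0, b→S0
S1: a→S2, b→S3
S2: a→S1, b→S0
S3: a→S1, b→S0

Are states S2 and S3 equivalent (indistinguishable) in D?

Start with accepting vs non-accepting: {S1,S2,S3} | {S0}.
On input b, block {S1,S2,S3} splits into {S2,S3} and {S1}.
Stable partition: {S2,S3} | {S0} | {S1} — 3 equivalence classes.
S2 and S3 lie in the same block of the stable partition, so they are equivalent — no string distinguishes them.

Yes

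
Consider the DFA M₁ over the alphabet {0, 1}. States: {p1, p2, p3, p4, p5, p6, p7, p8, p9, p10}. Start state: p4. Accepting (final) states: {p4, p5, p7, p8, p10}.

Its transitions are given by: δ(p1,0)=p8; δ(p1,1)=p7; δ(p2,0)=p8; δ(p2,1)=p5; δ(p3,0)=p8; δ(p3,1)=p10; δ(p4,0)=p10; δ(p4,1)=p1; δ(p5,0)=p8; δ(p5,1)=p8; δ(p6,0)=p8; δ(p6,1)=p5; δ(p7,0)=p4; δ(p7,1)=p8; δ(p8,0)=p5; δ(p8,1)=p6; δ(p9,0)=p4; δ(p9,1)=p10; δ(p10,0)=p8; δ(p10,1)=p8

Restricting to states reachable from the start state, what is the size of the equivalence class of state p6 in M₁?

Reachable states from the start: {p1,p4,p5,p6,p7,p8,p10}. Unreachable: {p2,p3,p9} — drop them.
P0 = {p4,p5,p7,p8,p10} | {p1,p6}.
Refine {p4,p5,p7,p8,p10} on symbol 1: members go to different blocks, giving {p5,p7,p10} and {p4,p8}.
The partition is now stable with 3 blocks: {p5,p7,p10} | {p1,p6} | {p4,p8}.
State p6 belongs to the block {p1,p6}, which has 2 states.

2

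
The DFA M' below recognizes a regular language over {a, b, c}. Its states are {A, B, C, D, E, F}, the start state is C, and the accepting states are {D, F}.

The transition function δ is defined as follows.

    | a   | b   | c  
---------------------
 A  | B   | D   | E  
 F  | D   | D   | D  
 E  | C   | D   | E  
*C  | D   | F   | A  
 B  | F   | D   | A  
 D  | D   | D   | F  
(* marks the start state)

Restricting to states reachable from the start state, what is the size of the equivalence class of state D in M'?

Start with accepting vs non-accepting: {D,F} | {A,B,C,E}.
On input a, block {A,B,C,E} splits into {A,E} and {B,C}.
No further refinement is possible. Final partition (3 blocks): {D,F} | {A,E} | {B,C}.
State D belongs to the block {D,F}, which has 2 states.

2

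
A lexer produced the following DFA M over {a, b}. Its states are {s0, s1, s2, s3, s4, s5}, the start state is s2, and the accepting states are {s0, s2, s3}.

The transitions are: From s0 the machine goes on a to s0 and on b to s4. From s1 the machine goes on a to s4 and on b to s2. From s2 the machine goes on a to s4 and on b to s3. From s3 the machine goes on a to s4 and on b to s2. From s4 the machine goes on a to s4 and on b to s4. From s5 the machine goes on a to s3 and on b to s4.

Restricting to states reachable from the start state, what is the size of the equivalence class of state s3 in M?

2

States {s0,s1,s5} cannot be reached from the start state, so discard them.
Initial partition by acceptance: {s2,s3} | {s4}.
The partition is now stable with 2 blocks: {s2,s3} | {s4}.
The equivalence class containing s3 is {s2,s3}, of size 2.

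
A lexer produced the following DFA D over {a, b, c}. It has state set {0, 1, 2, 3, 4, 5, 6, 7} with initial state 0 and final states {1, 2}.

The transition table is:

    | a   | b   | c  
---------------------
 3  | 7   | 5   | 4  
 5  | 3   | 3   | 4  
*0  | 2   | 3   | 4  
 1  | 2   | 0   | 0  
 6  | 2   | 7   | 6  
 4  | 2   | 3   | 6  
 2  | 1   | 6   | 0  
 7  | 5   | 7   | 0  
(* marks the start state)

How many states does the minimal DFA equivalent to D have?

Every state is reachable, so we keep all 8.
Start with accepting vs non-accepting: {1,2} | {0,3,4,5,6,7}.
Split {0,3,4,5,6,7} by δ(·,a) → {0,4,6} and {3,5,7}.
Stable partition: {1,2} | {0,4,6} | {3,5,7} — 3 equivalence classes.

3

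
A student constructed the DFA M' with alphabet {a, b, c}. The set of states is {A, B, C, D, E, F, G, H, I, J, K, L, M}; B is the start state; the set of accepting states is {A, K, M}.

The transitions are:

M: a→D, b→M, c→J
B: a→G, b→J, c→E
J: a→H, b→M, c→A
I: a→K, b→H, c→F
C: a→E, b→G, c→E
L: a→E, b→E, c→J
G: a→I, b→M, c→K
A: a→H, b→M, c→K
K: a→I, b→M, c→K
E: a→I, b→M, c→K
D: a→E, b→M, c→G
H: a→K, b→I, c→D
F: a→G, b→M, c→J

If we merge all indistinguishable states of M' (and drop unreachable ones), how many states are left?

States {C,L} cannot be reached from the start state, so discard them.
Initial partition by acceptance: {A,K,M} | {B,D,E,F,G,H,I,J}.
On input c, block {A,K,M} splits into {A,K} and {M}.
On input a, block {B,D,E,F,G,H,I,J} splits into {B,D,E,F,G,J} and {H,I}.
On input a, block {B,D,E,F,G,J} splits into {B,D,F} and {E,G,J}.
On input b, block {B,D,F} splits into {D,F} and {B}.
The partition is now stable with 6 blocks: {A,K} | {D,F} | {M} | {H,I} | {E,G,J} | {B}.

6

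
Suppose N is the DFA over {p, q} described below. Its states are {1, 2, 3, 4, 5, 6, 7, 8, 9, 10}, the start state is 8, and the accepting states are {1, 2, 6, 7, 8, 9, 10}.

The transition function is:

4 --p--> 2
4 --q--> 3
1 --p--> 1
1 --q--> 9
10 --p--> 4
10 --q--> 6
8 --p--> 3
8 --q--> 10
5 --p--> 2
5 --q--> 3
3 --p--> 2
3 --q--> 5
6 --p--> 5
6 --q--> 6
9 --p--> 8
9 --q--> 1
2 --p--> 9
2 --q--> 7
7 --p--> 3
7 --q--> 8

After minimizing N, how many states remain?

All states are reachable from the start state.
Initial partition by acceptance: {1,2,6,7,8,9,10} | {3,4,5}.
Split {1,2,6,7,8,9,10} by δ(·,p) → {6,7,8,10} and {1,2,9}.
Refine {1,2,9} on symbol p: members go to different blocks, giving {1,2} and {9}.
On input p, block {1,2} splits into {1} and {2}.
No further refinement is possible. Final partition (5 blocks): {6,7,8,10} | {3,4,5} | {1} | {9} | {2}.

5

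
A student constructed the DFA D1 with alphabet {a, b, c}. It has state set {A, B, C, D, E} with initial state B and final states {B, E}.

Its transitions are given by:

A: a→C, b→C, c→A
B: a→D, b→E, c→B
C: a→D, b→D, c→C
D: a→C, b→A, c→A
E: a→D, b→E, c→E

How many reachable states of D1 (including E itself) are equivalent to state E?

2

Start with accepting vs non-accepting: {B,E} | {A,C,D}.
Stable partition: {B,E} | {A,C,D} — 2 equivalence classes.
The equivalence class containing E is {B,E}, of size 2.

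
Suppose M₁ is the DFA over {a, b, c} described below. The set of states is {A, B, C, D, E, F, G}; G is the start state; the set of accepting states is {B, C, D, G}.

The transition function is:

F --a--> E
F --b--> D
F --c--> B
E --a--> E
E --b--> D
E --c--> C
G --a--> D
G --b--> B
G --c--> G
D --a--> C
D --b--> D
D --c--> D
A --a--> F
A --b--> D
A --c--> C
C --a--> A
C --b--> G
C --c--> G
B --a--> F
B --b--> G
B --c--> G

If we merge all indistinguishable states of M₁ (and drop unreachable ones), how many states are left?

Start with accepting vs non-accepting: {B,C,D,G} | {A,E,F}.
Split {B,C,D,G} by δ(·,a) → {B,C} and {D,G}.
On input a, block {D,G} splits into {D} and {G}.
Stable partition: {B,C} | {A,E,F} | {D} | {G} — 4 equivalence classes.

4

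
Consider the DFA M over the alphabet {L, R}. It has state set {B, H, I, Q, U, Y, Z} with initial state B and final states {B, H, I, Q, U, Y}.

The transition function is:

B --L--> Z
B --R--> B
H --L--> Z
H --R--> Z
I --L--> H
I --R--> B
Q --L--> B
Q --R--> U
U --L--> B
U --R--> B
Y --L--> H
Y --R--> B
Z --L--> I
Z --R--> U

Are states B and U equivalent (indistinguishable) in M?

Reachable states from the start: {B,H,I,U,Z}. Unreachable: {Q,Y} — drop them.
P0 = {B,H,I,U} | {Z}.
Refine {B,H,I,U} on symbol L: members go to different blocks, giving {I,U} and {B,H}.
On input R, block {B,H} splits into {B} and {H}.
Split {I,U} by δ(·,L) → {I} and {U}.
The partition is now stable with 5 blocks: {I} | {Z} | {B} | {H} | {U}.
B and U end up in different blocks, so they are distinguishable. For instance, the string 'L' is accepted from only U.

No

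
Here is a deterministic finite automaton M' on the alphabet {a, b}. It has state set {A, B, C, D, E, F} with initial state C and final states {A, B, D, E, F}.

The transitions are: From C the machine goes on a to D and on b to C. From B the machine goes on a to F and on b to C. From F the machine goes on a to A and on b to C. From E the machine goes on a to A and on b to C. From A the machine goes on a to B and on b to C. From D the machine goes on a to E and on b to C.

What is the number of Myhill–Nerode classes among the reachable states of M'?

2

P0 = {A,B,D,E,F} | {C}.
Stable partition: {A,B,D,E,F} | {C} — 2 equivalence classes.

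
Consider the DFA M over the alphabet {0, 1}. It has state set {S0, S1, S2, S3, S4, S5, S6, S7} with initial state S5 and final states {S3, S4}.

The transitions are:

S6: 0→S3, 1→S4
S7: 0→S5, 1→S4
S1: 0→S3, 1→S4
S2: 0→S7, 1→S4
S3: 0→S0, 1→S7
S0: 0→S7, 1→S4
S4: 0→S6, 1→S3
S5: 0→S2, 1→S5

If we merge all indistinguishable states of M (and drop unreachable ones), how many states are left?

6

Reachable states from the start: {S0,S2,S3,S4,S5,S6,S7}. Unreachable: {S1} — drop them.
P0 = {S3,S4} | {S0,S2,S5,S6,S7}.
On input 1, block {S3,S4} splits into {S3} and {S4}.
Refine {S0,S2,S5,S6,S7} on symbol 0: members go to different blocks, giving {S0,S2,S5,S7} and {S6}.
Split {S0,S2,S5,S7} by δ(·,1) → {S0,S2,S7} and {S5}.
Split {S0,S2,S7} by δ(·,0) → {S0,S2} and {S7}.
Stable partition: {S3} | {S0,S2} | {S4} | {S6} | {S5} | {S7} — 6 equivalence classes.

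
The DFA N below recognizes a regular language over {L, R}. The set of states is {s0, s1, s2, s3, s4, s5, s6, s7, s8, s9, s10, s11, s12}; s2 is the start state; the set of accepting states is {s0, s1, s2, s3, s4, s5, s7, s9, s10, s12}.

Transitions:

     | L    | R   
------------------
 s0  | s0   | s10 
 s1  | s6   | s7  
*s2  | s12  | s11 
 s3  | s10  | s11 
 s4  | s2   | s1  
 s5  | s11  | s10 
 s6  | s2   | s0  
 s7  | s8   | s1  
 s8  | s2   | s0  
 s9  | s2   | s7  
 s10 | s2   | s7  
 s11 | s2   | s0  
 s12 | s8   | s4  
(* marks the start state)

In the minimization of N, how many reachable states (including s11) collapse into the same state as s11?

Reachable states from the start: {s0,s1,s2,s4,s6,s7,s8,s10,s11,s12}. Unreachable: {s3,s5,s9} — drop them.
Initial partition by acceptance: {s0,s1,s2,s4,s7,s10,s12} | {s6,s8,s11}.
Split {s0,s1,s2,s4,s7,s10,s12} by δ(·,L) → {s0,s2,s4,s10} and {s1,s7,s12}.
Refine {s0,s2,s4,s10} on symbol L: members go to different blocks, giving {s0,s4,s10} and {s2}.
Refine {s0,s4,s10} on symbol L: members go to different blocks, giving {s4,s10} and {s0}.
On input R, block {s1,s7,s12} splits into {s1,s7} and {s12}.
Stable partition: {s4,s10} | {s6,s8,s11} | {s1,s7} | {s2} | {s0} | {s12} — 6 equivalence classes.
The equivalence class containing s11 is {s6,s8,s11}, of size 3.

3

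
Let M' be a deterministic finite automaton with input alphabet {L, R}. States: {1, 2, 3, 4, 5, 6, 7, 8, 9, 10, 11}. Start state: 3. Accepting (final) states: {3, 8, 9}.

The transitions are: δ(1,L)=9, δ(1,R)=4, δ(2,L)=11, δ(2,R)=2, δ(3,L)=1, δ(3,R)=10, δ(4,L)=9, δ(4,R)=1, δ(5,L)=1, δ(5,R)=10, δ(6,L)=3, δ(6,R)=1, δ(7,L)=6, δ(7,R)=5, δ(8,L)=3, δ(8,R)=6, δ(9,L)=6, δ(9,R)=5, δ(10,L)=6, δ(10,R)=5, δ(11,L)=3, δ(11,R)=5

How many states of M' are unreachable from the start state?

4

No path from 3 leads to 2, 7, 8, 11; the other 7 states are all reachable.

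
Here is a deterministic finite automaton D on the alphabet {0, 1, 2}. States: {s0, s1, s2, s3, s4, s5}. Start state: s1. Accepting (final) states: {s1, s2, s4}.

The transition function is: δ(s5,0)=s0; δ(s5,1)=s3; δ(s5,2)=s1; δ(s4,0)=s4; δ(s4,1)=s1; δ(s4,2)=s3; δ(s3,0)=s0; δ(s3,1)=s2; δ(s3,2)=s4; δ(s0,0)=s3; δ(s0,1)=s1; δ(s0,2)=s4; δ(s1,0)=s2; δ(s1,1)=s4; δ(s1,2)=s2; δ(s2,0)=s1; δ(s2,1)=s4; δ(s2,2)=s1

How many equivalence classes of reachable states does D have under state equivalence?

3

First remove the unreachable states {s5}; 5 states remain.
Initial partition by acceptance: {s1,s2,s4} | {s0,s3}.
On input 2, block {s1,s2,s4} splits into {s1,s2} and {s4}.
No further refinement is possible. Final partition (3 blocks): {s1,s2} | {s0,s3} | {s4}.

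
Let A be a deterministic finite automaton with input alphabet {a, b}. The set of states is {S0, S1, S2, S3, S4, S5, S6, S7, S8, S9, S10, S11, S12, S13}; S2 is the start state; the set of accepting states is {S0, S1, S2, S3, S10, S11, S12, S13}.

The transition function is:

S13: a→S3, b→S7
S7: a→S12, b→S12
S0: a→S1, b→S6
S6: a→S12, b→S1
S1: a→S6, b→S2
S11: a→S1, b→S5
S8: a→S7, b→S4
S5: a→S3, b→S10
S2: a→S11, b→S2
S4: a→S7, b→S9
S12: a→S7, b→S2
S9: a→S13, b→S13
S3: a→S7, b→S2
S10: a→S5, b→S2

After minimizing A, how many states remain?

4

First remove the unreachable states {S0,S4,S8,S9,S13}; 9 states remain.
Start with accepting vs non-accepting: {S1,S2,S3,S10,S11,S12} | {S5,S6,S7}.
Split {S1,S2,S3,S10,S11,S12} by δ(·,a) → {S1,S3,S10,S12} and {S2,S11}.
Split {S2,S11} by δ(·,a) → {S2} and {S11}.
The partition is now stable with 4 blocks: {S1,S3,S10,S12} | {S5,S6,S7} | {S2} | {S11}.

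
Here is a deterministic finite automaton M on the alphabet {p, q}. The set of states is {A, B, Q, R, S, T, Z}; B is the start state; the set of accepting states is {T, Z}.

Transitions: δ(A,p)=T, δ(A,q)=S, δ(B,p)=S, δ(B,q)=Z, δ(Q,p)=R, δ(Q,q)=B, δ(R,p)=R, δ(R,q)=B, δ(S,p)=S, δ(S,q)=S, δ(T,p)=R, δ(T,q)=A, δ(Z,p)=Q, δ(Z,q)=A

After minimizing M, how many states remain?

5

Start with accepting vs non-accepting: {T,Z} | {A,B,Q,R,S}.
Split {A,B,Q,R,S} by δ(·,p) → {B,Q,R,S} and {A}.
On input q, block {B,Q,R,S} splits into {Q,R,S} and {B}.
Refine {Q,R,S} on symbol q: members go to different blocks, giving {Q,R} and {S}.
No further refinement is possible. Final partition (5 blocks): {T,Z} | {Q,R} | {A} | {B} | {S}.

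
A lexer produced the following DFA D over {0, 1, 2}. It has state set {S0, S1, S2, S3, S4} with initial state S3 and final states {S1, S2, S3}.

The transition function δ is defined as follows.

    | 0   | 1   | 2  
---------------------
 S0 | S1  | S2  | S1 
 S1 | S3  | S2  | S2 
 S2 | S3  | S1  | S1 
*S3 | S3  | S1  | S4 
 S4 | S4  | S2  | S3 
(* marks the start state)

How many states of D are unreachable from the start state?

1

BFS from S3 reaches {S1, S2, S3, S4}; the 1 state(s) S0 are never visited.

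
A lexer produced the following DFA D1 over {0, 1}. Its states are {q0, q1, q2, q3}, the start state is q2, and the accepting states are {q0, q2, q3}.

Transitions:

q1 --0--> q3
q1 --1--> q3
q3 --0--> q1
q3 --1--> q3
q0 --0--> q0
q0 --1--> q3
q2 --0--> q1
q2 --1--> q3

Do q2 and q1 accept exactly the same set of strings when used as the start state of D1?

No

Reachable states from the start: {q1,q2,q3}. Unreachable: {q0} — drop them.
Start with accepting vs non-accepting: {q2,q3} | {q1}.
No further refinement is possible. Final partition (2 blocks): {q2,q3} | {q1}.
q2 and q1 end up in different blocks, so they are distinguishable. For instance, the string 'ε' is accepted from only q2.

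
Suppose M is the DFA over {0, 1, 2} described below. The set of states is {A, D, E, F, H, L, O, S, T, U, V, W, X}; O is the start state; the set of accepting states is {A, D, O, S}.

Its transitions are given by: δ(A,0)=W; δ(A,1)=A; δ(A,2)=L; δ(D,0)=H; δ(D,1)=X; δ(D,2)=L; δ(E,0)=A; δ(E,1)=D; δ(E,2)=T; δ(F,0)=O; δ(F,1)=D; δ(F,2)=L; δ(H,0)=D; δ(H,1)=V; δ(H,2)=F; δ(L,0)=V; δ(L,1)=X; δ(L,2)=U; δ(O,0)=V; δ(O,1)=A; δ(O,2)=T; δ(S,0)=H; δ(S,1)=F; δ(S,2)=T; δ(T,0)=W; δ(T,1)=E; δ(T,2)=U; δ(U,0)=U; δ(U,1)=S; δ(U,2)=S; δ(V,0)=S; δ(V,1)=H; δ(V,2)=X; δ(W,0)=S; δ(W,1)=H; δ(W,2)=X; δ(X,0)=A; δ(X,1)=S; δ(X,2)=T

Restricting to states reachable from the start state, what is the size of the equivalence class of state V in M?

All states are reachable from the start state.
Start with accepting vs non-accepting: {A,D,O,S} | {E,F,H,L,T,U,V,W,X}.
Refine {A,D,O,S} on symbol 1: members go to different blocks, giving {D,S} and {A,O}.
Split {E,F,H,L,T,U,V,W,X} by δ(·,0) → {L,T,U} and {E,F,X} and {H,V,W}.
On input 0, block {L,T,U} splits into {L,T} and {U}.
No further refinement is possible. Final partition (6 blocks): {D,S} | {L,T} | {A,O} | {E,F,X} | {H,V,W} | {U}.
The equivalence class containing V is {H,V,W}, of size 3.

3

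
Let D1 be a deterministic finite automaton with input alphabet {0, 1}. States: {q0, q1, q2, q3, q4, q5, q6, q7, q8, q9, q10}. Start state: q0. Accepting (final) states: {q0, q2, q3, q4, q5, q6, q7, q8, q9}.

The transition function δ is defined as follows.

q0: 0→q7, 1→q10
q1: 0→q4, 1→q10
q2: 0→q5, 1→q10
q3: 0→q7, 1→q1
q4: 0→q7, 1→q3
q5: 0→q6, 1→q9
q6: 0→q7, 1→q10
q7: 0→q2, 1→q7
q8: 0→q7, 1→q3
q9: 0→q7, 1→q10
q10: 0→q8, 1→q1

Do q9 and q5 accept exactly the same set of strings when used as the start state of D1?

No

All states are reachable from the start state.
Start with accepting vs non-accepting: {q0,q2,q3,q4,q5,q6,q7,q8,q9} | {q1,q10}.
Split {q0,q2,q3,q4,q5,q6,q7,q8,q9} by δ(·,1) → {q0,q2,q3,q6,q9} and {q4,q5,q7,q8}.
Split {q4,q5,q7,q8} by δ(·,0) → {q4,q8} and {q5,q7}.
Split {q5,q7} by δ(·,1) → {q5} and {q7}.
Split {q0,q2,q3,q6,q9} by δ(·,0) → {q0,q3,q6,q9} and {q2}.
No further refinement is possible. Final partition (6 blocks): {q0,q3,q6,q9} | {q1,q10} | {q4,q8} | {q5} | {q7} | {q2}.
q9 and q5 end up in different blocks, so they are distinguishable. For instance, the string '1' is accepted from only q5.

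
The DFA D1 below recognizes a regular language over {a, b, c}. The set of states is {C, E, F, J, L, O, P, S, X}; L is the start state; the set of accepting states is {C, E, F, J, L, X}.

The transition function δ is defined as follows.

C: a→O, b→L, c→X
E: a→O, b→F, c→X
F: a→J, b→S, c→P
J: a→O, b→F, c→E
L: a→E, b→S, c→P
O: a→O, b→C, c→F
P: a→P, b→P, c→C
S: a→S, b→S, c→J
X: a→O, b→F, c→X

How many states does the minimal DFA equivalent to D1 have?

4

P0 = {C,E,F,J,L,X} | {O,P,S}.
Split {C,E,F,J,L,X} by δ(·,a) → {C,E,J,X} and {F,L}.
Split {O,P,S} by δ(·,b) → {P,S} and {O}.
The partition is now stable with 4 blocks: {C,E,J,X} | {P,S} | {F,L} | {O}.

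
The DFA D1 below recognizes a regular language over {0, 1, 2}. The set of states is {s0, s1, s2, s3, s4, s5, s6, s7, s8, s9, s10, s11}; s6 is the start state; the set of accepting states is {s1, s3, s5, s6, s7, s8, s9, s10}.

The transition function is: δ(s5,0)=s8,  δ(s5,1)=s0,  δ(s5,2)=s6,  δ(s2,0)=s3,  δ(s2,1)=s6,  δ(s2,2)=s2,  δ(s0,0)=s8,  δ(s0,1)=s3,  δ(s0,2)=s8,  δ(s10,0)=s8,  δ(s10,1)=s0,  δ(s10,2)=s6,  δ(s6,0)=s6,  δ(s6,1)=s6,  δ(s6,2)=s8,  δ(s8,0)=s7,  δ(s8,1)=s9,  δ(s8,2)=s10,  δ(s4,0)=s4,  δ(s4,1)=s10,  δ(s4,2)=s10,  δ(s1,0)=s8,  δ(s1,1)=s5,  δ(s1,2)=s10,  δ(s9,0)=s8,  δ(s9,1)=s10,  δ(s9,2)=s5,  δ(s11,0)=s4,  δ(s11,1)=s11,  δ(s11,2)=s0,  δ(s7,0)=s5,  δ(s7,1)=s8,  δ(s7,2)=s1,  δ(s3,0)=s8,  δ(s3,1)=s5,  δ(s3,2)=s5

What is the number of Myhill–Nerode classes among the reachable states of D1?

6

Reachable states from the start: {s0,s1,s3,s5,s6,s7,s8,s9,s10}. Unreachable: {s2,s4,s11} — drop them.
P0 = {s1,s3,s5,s6,s7,s8,s9,s10} | {s0}.
Split {s1,s3,s5,s6,s7,s8,s9,s10} by δ(·,1) → {s1,s3,s6,s7,s8,s9} and {s5,s10}.
Split {s1,s3,s6,s7,s8,s9} by δ(·,0) → {s1,s3,s6,s8,s9} and {s7}.
Refine {s1,s3,s6,s8,s9} on symbol 0: members go to different blocks, giving {s1,s3,s6,s9} and {s8}.
Split {s1,s3,s6,s9} by δ(·,0) → {s1,s3,s9} and {s6}.
The partition is now stable with 6 blocks: {s1,s3,s9} | {s0} | {s5,s10} | {s7} | {s8} | {s6}.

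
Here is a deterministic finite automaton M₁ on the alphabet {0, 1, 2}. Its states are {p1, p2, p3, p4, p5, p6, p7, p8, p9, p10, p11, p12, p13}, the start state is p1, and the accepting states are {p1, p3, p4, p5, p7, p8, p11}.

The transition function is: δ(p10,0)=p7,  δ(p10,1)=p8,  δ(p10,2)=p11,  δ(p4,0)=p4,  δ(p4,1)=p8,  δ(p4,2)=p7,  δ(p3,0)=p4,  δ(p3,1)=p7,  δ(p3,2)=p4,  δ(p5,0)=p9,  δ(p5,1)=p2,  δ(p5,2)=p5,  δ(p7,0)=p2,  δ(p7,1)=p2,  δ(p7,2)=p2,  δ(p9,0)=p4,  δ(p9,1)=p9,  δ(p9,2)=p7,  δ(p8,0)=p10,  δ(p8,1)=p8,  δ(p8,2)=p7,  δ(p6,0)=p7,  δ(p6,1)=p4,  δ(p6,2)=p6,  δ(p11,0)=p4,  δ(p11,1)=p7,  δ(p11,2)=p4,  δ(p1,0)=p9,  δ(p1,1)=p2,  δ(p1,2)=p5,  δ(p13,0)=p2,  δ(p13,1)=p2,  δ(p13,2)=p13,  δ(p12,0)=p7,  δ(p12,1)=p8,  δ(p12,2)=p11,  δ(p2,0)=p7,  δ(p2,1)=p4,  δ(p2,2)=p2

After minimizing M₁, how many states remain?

8

States {p3,p6,p12,p13} cannot be reached from the start state, so discard them.
P0 = {p1,p4,p5,p7,p8,p11} | {p2,p9,p10}.
Refine {p1,p4,p5,p7,p8,p11} on symbol 0: members go to different blocks, giving {p1,p5,p7,p8} and {p4,p11}.
Refine {p1,p5,p7,p8} on symbol 1: members go to different blocks, giving {p1,p5,p7} and {p8}.
On input 2, block {p1,p5,p7} splits into {p1,p5} and {p7}.
Refine {p2,p9,p10} on symbol 0: members go to different blocks, giving {p2,p10} and {p9}.
Split {p2,p10} by δ(·,1) → {p2} and {p10}.
Split {p4,p11} by δ(·,1) → {p4} and {p11}.
The partition is now stable with 8 blocks: {p1,p5} | {p2} | {p4} | {p8} | {p7} | {p9} | {p10} | {p11}.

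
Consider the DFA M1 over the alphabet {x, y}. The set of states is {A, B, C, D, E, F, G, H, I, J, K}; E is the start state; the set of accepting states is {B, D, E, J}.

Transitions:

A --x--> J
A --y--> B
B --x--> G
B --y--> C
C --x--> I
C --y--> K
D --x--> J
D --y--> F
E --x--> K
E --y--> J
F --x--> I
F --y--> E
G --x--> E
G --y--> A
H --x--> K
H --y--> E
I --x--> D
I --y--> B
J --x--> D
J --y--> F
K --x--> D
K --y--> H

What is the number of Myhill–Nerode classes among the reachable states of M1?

9

All states are reachable from the start state.
P0 = {B,D,E,J} | {A,C,F,G,H,I,K}.
Refine {B,D,E,J} on symbol x: members go to different blocks, giving {B,E} and {D,J}.
Refine {B,E} on symbol y: members go to different blocks, giving {B} and {E}.
On input x, block {A,C,F,G,H,I,K} splits into {A,I,K} and {C,F,H} and {G}.
Refine {A,I,K} on symbol y: members go to different blocks, giving {A,I} and {K}.
Refine {C,F,H} on symbol x: members go to different blocks, giving {C,F} and {H}.
On input y, block {C,F} splits into {C} and {F}.
The partition is now stable with 9 blocks: {B} | {A,I} | {D,J} | {E} | {C} | {G} | {K} | {H} | {F}.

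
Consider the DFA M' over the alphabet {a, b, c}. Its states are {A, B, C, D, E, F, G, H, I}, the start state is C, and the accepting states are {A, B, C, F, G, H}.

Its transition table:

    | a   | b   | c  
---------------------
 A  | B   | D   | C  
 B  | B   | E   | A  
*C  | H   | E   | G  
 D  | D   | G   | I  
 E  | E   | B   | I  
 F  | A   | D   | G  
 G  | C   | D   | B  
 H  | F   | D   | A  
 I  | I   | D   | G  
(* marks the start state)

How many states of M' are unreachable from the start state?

0

Every one of the 9 states is reachable from C.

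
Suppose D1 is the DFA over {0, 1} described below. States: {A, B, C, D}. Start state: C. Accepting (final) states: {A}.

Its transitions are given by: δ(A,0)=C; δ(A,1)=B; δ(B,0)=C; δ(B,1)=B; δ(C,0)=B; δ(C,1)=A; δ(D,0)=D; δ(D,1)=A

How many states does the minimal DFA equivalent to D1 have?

Reachable states from the start: {A,B,C}. Unreachable: {D} — drop them.
P0 = {A} | {B,C}.
Refine {B,C} on symbol 1: members go to different blocks, giving {B} and {C}.
Stable partition: {A} | {B} | {C} — 3 equivalence classes.

3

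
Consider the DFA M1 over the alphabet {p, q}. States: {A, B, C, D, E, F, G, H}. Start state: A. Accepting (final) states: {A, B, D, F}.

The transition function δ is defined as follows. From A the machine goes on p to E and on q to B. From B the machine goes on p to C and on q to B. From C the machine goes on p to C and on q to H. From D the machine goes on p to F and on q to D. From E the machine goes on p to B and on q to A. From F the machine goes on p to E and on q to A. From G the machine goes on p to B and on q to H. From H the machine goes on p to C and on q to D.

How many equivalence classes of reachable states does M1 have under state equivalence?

Reachable states from the start: {A,B,C,D,E,F,H}. Unreachable: {G} — drop them.
Start with accepting vs non-accepting: {A,B,D,F} | {C,E,H}.
Refine {A,B,D,F} on symbol p: members go to different blocks, giving {A,B,F} and {D}.
Split {C,E,H} by δ(·,p) → {C,H} and {E}.
Split {A,B,F} by δ(·,p) → {A,F} and {B}.
Refine {A,F} on symbol q: members go to different blocks, giving {A} and {F}.
Split {C,H} by δ(·,q) → {C} and {H}.
The partition is now stable with 7 blocks: {A} | {C} | {D} | {E} | {B} | {F} | {H}.

7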